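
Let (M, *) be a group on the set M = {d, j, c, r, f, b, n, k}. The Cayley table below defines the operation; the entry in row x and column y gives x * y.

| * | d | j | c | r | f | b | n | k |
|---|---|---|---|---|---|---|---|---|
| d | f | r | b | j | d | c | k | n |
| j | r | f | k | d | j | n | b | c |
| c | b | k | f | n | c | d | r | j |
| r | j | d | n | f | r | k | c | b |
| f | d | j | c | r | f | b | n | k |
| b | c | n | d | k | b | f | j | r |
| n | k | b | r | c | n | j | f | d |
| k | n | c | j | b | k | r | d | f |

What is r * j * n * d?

n

r * j = d
d * n = k
k * d = n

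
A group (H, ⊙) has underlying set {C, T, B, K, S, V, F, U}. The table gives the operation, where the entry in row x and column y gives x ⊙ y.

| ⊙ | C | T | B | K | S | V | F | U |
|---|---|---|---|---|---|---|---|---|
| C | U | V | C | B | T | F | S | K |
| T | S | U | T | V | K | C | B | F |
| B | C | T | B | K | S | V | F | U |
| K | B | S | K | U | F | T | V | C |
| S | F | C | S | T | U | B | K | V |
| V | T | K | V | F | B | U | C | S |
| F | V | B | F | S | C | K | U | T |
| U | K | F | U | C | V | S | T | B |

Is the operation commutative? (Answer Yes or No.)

T ⊙ S = K but S ⊙ T = C.
Since T and S do not commute, H is not abelian.

No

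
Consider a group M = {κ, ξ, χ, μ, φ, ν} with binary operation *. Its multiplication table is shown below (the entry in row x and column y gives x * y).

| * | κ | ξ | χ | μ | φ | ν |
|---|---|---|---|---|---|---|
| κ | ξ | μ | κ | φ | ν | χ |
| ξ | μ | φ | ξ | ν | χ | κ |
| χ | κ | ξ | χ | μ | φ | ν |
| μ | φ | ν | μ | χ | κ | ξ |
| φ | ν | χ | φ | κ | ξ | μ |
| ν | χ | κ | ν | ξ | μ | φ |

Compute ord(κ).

The identity element is χ (its row matches the header).
κ^1 = κ
κ^2 = κ * κ = ξ
κ^3 = ξ * κ = μ
κ^4 = μ * κ = φ
κ^5 = φ * κ = ν
κ^6 = ν * κ = χ
The first power of κ equal to the identity is κ^6, so ord(κ) = 6.
(Structurally, M here is isomorphic to the cyclic group Z_6.)

6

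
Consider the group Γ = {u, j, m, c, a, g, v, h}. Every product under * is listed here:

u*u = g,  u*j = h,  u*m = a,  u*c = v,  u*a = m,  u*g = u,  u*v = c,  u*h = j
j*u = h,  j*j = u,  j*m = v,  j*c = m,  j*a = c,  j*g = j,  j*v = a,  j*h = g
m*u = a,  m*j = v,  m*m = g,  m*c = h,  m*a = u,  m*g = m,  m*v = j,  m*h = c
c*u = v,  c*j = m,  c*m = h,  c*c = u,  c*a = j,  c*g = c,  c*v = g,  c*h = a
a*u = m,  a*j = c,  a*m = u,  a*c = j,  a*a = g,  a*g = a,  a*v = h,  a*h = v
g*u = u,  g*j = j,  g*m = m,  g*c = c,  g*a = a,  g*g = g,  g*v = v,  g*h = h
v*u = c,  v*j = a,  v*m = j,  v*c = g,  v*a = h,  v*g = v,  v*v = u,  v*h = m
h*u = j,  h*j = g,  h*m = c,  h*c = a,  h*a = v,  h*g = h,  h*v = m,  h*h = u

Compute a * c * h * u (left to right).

u

a * c = j
j * h = g
g * u = u
(Structurally, Γ here is isomorphic to Z_2 x Z_4.)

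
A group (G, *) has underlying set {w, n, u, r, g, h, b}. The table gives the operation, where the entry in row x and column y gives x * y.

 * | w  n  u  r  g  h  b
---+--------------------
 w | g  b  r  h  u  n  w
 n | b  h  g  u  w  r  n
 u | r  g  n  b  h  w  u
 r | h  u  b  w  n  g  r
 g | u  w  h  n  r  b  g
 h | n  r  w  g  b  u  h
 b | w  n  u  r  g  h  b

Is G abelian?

Yes

Check whether the table is symmetric across its main diagonal.
Every entry (row x, col y) equals the entry (row y, col x), so G is abelian.
(In fact G ≅ the cyclic group Z_7.)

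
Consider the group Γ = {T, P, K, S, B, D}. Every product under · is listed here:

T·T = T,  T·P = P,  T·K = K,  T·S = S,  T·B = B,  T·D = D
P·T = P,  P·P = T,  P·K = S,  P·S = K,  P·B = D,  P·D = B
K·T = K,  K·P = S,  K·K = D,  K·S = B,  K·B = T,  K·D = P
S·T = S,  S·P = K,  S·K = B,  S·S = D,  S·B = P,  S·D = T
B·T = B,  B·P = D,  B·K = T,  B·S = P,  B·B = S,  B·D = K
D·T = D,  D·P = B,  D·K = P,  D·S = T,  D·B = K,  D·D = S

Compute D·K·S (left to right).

K

D·K = P
P·S = K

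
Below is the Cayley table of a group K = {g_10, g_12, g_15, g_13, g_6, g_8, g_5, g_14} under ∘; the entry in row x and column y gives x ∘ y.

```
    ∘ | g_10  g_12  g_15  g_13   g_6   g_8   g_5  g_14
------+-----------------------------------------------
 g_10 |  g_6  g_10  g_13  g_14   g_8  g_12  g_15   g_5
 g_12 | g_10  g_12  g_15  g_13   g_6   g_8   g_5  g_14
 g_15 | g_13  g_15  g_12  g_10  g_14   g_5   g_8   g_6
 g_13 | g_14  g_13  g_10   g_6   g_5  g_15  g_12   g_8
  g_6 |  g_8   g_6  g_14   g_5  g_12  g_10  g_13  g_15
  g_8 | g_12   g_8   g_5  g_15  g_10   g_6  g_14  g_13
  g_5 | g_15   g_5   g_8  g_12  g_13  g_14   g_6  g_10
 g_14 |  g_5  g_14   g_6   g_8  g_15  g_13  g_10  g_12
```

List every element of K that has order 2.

Identity is g_12. Compute the order of each non-identity element by repeated multiplication:
  g_10: g_10 → g_6 → g_8 → g_12  (order 4)
  g_15: g_15 → g_12  (order 2)
  g_13: g_13 → g_6 → g_5 → g_12  (order 4)
  g_6: g_6 → g_12  (order 2)
  g_8: g_8 → g_6 → g_10 → g_12  (order 4)
  g_5: g_5 → g_6 → g_13 → g_12  (order 4)
  g_14: g_14 → g_12  (order 2)
Elements of order 2: {g_14, g_15, g_6}.

{g_14, g_15, g_6}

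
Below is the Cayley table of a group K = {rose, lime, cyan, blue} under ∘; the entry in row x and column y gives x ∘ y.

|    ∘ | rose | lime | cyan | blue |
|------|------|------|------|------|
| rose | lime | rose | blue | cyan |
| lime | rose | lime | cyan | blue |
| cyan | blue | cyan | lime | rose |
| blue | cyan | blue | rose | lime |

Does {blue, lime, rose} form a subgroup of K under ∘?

blue ∘ rose = cyan, which is not in {blue, lime, rose}.
The subset is not closed under ∘, so it is not a subgroup.
(Structurally, K here is isomorphic to the Klein four-group V_4.)

No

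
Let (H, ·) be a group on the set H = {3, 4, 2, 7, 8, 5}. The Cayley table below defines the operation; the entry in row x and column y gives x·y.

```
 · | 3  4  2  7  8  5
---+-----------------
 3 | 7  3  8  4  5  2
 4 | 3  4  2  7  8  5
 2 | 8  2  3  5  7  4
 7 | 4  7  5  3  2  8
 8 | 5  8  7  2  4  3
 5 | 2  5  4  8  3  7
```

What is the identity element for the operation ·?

4

The identity e satisfies e·x = x for all x, so its row in the table reproduces the column headers.
Row 4 reads: 3, 4, 2, 7, 8, 5 — exactly the header order. So 4 is the identity.
(Structurally, H here is isomorphic to the cyclic group Z_6.)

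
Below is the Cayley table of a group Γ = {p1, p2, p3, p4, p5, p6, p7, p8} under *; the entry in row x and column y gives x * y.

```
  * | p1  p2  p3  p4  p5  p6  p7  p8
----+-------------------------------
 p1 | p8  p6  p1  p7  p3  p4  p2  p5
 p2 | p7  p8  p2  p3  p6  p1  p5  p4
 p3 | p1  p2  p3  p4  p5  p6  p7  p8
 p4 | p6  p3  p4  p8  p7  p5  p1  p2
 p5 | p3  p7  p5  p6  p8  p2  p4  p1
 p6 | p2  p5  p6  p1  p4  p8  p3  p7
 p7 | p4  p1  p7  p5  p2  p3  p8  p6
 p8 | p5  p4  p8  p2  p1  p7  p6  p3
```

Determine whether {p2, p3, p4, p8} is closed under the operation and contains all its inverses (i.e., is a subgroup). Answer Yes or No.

Yes

{p2, p3, p4, p8} contains the identity p3.
Checking products: every product of two elements of {p2, p3, p4, p8} (read from the table) lies in {p2, p3, p4, p8}, so the set is closed.
In a finite group, a nonempty closed subset is a subgroup. So {p2, p3, p4, p8} ≤ Γ.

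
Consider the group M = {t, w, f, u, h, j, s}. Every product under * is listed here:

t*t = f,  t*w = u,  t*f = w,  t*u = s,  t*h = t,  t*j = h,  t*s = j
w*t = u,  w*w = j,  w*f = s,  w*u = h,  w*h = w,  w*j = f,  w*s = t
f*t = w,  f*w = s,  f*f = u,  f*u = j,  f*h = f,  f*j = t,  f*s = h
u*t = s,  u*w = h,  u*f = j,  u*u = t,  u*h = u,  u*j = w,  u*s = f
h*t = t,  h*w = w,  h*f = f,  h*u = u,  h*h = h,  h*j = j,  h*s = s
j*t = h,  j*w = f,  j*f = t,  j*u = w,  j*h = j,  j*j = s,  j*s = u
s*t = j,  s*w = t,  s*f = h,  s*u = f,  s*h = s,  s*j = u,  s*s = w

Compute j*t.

h

Read row j, column t: j*t = h.
(Structurally, M here is isomorphic to the cyclic group Z_7.)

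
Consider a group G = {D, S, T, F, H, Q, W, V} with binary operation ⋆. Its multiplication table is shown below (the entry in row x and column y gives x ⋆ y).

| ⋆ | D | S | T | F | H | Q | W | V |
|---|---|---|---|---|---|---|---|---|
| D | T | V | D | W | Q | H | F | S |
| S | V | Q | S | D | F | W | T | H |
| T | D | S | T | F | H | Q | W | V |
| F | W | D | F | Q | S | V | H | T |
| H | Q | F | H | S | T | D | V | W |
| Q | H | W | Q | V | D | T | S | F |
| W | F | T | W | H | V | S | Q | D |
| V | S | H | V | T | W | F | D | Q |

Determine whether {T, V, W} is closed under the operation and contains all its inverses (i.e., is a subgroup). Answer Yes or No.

V ⋆ V = Q, which is not in {T, V, W}.
The subset is not closed under ⋆, so it is not a subgroup.
(Structurally, G here is isomorphic to Z_2 x Z_4.)

No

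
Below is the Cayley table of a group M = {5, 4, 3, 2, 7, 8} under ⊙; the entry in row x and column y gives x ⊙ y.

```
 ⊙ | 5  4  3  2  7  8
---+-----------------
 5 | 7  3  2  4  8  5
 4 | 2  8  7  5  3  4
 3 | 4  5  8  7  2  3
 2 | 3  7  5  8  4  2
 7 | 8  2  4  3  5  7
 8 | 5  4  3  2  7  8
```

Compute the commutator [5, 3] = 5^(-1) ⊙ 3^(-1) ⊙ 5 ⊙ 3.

5

Identity is 8; from the table 5^(-1) = 7 and 3^(-1) = 3.
7 ⊙ 3 = 4
4 ⊙ 5 = 2
2 ⊙ 3 = 5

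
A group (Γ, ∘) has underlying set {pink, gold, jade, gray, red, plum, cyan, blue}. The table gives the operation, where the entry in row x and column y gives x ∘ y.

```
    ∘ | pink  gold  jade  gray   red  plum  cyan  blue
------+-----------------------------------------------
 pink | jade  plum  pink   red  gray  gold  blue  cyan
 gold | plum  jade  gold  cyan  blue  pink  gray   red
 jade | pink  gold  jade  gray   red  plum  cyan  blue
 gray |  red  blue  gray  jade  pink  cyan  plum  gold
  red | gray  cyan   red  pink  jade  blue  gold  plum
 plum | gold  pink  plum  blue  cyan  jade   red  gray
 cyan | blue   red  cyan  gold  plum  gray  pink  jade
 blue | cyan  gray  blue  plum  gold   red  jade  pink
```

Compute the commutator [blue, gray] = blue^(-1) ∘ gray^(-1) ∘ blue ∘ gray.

pink

Identity is jade; from the table blue^(-1) = cyan and gray^(-1) = gray.
cyan ∘ gray = gold
gold ∘ blue = red
red ∘ gray = pink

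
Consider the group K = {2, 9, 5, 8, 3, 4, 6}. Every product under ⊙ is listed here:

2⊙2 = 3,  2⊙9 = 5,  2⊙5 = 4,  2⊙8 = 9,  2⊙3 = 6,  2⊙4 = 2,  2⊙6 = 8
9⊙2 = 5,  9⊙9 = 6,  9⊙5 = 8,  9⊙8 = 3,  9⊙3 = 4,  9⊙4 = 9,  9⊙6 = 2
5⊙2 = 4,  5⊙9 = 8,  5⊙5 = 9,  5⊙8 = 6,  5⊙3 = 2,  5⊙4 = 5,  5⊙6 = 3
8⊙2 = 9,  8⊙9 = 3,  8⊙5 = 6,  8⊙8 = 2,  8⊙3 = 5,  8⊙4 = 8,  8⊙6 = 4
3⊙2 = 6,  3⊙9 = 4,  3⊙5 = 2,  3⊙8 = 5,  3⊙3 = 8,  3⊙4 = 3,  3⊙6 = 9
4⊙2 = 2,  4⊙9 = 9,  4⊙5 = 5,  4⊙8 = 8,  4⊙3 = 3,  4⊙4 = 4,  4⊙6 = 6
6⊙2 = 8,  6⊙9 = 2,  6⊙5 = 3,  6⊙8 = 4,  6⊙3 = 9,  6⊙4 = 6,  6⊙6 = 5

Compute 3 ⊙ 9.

Read row 3, column 9: 3 ⊙ 9 = 4.

4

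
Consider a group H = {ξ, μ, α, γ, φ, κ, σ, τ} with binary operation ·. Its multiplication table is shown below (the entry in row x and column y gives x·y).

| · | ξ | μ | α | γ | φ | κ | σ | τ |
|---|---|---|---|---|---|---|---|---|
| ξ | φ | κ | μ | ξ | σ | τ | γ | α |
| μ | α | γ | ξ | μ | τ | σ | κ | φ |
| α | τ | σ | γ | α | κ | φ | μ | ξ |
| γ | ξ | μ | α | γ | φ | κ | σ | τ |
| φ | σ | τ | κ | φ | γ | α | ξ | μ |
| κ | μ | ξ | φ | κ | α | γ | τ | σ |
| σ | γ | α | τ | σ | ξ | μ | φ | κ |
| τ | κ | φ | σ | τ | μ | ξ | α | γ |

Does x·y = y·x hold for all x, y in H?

No

ξ·τ = α but τ·ξ = κ.
Since ξ and τ do not commute, H is not abelian.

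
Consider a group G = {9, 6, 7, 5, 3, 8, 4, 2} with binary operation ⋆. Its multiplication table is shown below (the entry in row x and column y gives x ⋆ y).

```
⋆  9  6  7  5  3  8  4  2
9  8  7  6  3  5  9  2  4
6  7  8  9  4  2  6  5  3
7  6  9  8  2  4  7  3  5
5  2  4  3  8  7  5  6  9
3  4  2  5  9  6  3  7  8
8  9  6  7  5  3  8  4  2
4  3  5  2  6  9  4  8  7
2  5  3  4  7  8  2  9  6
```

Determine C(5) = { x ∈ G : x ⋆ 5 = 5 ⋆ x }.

{4, 5, 6, 8}

Compare row 5 with column 5 entry by entry.
4 ⋆ 5 = 6 = 5 ⋆ 4, so 4 commutes with 5.
3 ⋆ 5 = 9 but 5 ⋆ 3 = 7, so 3 does not.
Collecting the elements that commute with 5: C(5) = {4, 5, 6, 8}.
(Structurally, G here is isomorphic to the dihedral group D_4.)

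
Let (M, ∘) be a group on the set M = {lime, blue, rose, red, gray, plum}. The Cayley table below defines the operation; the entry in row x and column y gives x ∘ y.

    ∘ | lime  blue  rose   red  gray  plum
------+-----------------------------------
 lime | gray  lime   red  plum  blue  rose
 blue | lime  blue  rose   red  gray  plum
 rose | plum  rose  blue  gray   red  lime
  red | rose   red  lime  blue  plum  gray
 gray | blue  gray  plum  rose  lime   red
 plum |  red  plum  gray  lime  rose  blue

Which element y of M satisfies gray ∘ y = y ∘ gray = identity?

lime

First locate the identity: row blue matches the header, so blue is the identity.
Scan row gray for blue: gray ∘ lime = blue. Hence gray^(-1) = lime.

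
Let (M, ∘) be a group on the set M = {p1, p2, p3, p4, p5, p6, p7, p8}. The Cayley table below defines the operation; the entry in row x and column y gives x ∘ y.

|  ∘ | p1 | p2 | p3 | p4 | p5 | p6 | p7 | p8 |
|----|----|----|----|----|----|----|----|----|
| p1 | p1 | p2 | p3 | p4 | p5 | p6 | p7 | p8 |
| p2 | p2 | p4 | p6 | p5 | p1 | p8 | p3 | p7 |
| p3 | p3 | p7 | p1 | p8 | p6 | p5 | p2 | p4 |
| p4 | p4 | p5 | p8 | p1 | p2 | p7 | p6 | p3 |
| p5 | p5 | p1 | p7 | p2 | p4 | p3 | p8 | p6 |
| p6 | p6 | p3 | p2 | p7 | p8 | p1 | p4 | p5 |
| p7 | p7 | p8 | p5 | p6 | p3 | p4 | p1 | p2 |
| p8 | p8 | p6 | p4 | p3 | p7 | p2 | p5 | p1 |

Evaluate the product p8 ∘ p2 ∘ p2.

p3

p8 ∘ p2 = p6
p6 ∘ p2 = p3
(Structurally, M here is isomorphic to the dihedral group D_4.)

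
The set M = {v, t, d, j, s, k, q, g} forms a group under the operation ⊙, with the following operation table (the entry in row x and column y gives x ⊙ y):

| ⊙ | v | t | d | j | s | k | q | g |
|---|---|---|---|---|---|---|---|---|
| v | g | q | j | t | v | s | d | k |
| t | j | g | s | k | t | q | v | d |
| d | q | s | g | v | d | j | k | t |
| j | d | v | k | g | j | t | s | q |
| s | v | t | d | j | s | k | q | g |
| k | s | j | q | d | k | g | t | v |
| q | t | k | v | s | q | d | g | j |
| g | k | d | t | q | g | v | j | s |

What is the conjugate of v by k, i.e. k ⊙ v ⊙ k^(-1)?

v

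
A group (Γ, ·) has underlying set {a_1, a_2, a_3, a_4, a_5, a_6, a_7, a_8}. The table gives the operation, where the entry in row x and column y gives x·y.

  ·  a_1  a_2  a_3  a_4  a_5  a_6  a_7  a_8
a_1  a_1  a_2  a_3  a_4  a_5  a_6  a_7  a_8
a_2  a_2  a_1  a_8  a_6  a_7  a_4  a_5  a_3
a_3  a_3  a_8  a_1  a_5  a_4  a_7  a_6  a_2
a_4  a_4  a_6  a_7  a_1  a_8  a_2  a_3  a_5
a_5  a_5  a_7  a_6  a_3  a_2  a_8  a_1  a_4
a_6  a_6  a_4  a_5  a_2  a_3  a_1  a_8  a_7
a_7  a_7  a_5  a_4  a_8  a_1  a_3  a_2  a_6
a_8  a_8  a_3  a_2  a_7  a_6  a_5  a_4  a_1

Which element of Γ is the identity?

The identity e satisfies e·x = x for all x, so its row in the table reproduces the column headers.
Row a_1 reads: a_1, a_2, a_3, a_4, a_5, a_6, a_7, a_8 — exactly the header order. So a_1 is the identity.

a_1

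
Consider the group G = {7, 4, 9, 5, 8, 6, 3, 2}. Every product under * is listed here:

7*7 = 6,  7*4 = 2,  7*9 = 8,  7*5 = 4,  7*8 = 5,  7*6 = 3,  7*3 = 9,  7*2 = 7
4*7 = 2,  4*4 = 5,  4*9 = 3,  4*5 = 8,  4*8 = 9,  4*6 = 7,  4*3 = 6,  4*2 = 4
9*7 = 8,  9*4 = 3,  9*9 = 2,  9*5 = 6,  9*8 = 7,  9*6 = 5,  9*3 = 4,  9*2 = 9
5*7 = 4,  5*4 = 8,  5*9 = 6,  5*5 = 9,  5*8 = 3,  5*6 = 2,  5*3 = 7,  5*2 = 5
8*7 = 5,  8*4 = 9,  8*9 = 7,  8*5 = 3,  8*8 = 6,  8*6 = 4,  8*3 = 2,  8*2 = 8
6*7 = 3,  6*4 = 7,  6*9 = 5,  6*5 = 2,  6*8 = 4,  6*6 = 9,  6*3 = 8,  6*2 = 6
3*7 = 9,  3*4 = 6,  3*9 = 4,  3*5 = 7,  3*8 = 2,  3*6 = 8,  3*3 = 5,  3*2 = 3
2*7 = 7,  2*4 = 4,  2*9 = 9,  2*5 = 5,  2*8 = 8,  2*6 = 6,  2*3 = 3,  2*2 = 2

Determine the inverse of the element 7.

4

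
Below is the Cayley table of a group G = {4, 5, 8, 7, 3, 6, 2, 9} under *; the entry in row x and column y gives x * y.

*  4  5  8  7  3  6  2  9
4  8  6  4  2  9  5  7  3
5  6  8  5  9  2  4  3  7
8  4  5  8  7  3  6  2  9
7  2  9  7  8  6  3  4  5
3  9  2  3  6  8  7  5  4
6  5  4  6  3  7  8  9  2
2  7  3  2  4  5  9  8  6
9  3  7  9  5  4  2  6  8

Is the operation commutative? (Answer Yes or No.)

Yes

Check whether the table is symmetric across its main diagonal.
Every entry (row x, col y) equals the entry (row y, col x), so G is abelian.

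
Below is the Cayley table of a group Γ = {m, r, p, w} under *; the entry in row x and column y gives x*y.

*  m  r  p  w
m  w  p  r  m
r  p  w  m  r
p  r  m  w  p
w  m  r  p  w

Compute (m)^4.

m^1 = m
m^2 = m*m = w
m^3 = w*m = m
m^4 = m*m = w

w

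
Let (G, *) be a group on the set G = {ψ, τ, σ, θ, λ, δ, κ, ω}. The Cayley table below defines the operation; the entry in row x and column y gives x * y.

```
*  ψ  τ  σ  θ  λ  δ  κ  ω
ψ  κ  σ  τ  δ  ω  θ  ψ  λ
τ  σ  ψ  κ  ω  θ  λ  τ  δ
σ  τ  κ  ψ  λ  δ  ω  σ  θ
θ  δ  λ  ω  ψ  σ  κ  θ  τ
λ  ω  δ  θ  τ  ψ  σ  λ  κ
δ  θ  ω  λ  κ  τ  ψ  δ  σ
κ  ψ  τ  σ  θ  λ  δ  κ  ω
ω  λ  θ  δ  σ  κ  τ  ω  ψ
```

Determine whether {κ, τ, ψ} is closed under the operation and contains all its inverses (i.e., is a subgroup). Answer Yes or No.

ψ * τ = σ, which is not in {κ, τ, ψ}.
The subset is not closed under *, so it is not a subgroup.

No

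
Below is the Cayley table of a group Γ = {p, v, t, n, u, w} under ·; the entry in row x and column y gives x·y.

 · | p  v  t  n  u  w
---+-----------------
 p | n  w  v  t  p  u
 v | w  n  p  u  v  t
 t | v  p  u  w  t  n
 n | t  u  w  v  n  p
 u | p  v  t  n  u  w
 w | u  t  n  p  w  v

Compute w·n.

p

Read row w, column n: w·n = p.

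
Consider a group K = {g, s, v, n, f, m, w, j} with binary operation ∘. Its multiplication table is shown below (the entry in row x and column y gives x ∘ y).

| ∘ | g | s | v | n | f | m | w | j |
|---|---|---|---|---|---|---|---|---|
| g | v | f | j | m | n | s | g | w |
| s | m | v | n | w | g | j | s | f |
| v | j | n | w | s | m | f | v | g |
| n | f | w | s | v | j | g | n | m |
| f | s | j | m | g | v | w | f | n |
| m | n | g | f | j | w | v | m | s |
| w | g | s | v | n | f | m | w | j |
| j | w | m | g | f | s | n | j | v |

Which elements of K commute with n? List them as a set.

{n, s, v, w}

Compare row n with column n entry by entry.
v ∘ n = s = n ∘ v, so v commutes with n.
g ∘ n = m but n ∘ g = f, so g does not.
Collecting the elements that commute with n: C(n) = {n, s, v, w}.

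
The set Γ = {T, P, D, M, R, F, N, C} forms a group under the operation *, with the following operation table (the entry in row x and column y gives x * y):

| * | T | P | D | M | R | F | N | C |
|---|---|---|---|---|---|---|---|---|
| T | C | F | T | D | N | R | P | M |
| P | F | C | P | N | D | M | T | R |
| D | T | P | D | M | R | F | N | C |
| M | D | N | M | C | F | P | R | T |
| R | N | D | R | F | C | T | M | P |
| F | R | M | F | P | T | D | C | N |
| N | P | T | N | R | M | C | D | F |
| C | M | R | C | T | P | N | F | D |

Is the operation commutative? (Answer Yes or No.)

Check whether the table is symmetric across its main diagonal.
Every entry (row x, col y) equals the entry (row y, col x), so Γ is abelian.

Yes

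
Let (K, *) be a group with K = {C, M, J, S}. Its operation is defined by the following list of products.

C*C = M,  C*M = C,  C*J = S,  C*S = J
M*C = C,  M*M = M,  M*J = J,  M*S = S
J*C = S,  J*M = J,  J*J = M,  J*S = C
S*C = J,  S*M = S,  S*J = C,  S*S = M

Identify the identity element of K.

M

The identity e satisfies e * x = x for all x, so its row in the table reproduces the column headers.
Row M reads: C, M, J, S — exactly the header order. So M is the identity.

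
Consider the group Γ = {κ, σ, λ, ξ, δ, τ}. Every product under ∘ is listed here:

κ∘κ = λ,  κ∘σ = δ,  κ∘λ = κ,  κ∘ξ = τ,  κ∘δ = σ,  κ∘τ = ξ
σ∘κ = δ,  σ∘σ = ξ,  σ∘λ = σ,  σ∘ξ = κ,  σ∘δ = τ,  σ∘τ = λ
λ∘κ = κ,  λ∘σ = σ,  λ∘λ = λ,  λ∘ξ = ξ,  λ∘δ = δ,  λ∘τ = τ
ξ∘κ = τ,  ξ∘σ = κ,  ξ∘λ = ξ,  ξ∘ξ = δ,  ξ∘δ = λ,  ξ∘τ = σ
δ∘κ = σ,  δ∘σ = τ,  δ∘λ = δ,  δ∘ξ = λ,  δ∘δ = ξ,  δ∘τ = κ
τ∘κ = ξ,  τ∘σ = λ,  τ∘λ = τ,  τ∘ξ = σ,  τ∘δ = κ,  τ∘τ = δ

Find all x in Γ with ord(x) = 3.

{δ, ξ}

Identity is λ. Compute the order of each non-identity element by repeated multiplication:
  κ: κ → λ  (order 2)
  σ: σ → ξ → κ → δ → τ → λ  (order 6)
  ξ: ξ → δ → λ  (order 3)
  δ: δ → ξ → λ  (order 3)
  τ: τ → δ → κ → ξ → σ → λ  (order 6)
Elements of order 3: {δ, ξ}.
(Structurally, Γ here is isomorphic to the cyclic group Z_6.)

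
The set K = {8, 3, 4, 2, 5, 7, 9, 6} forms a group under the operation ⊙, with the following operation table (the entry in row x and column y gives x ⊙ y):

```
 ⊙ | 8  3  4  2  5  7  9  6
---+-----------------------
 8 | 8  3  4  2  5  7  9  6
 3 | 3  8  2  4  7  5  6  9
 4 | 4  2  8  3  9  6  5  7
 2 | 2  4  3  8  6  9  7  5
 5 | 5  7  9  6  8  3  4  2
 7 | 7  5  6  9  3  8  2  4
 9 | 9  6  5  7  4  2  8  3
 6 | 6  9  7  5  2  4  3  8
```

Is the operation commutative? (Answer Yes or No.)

Check whether the table is symmetric across its main diagonal.
Every entry (row x, col y) equals the entry (row y, col x), so K is abelian.
(In fact K ≅ the elementary abelian group (Z_2)^3.)

Yes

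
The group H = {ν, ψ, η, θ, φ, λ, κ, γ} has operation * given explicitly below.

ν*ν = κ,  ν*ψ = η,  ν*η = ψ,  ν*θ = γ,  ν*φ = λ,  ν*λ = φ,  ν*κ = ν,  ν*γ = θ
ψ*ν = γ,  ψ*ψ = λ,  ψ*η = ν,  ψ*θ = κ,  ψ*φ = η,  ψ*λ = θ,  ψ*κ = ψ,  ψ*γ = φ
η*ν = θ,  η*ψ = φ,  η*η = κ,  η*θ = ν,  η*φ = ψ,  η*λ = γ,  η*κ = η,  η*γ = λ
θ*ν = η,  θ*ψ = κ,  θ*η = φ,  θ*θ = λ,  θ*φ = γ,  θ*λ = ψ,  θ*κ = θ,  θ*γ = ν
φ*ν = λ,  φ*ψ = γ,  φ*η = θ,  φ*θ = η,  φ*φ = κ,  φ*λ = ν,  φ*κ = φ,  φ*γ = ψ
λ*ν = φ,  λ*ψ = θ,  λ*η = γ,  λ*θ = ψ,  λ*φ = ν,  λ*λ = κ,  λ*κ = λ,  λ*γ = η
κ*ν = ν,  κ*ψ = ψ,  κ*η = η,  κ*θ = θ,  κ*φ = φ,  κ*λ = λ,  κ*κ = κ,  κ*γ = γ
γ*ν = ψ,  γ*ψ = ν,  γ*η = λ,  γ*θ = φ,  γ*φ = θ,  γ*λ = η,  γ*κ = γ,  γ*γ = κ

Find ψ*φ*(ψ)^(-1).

ν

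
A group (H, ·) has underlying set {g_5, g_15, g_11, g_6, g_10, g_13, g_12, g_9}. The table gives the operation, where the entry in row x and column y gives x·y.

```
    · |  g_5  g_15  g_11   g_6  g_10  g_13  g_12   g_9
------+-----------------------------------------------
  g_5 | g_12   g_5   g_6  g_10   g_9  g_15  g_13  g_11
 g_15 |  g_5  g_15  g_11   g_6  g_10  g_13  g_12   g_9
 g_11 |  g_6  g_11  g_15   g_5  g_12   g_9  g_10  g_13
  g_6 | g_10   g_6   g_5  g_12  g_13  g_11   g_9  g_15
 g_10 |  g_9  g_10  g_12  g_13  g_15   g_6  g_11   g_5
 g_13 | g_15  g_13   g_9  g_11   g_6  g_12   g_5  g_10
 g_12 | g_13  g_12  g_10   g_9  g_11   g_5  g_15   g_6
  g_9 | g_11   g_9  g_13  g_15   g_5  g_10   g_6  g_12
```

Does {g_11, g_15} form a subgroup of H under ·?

Yes

{g_11, g_15} contains the identity g_15.
Checking products: every product of two elements of {g_11, g_15} (read from the table) lies in {g_11, g_15}, so the set is closed.
In a finite group, a nonempty closed subset is a subgroup. So {g_11, g_15} ≤ H.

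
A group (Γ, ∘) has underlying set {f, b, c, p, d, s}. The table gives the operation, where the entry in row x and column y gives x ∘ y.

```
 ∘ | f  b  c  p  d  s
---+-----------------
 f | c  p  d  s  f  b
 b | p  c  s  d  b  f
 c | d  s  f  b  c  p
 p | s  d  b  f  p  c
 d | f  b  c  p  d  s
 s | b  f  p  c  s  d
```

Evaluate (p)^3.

s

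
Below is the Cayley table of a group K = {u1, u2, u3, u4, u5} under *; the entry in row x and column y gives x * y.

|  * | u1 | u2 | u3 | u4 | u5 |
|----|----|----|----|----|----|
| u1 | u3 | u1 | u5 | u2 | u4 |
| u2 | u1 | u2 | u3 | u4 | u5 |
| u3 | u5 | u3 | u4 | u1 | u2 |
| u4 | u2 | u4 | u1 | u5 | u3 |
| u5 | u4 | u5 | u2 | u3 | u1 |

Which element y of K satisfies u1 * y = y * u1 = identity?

First locate the identity: row u2 matches the header, so u2 is the identity.
Scan row u1 for u2: u1 * u4 = u2. Hence u1^(-1) = u4.

u4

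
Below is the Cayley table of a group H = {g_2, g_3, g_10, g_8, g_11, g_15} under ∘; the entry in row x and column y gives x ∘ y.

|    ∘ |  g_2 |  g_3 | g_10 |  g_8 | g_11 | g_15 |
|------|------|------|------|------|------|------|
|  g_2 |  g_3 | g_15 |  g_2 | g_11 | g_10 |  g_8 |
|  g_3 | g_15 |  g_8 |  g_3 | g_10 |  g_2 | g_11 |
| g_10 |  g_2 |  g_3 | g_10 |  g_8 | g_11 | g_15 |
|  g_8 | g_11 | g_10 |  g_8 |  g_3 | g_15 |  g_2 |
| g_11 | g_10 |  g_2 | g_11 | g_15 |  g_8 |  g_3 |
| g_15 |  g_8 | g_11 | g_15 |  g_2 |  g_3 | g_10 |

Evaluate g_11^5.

g_11^1 = g_11
g_11^2 = g_11 ∘ g_11 = g_8
g_11^3 = g_8 ∘ g_11 = g_15
g_11^4 = g_15 ∘ g_11 = g_3
g_11^5 = g_3 ∘ g_11 = g_2

g_2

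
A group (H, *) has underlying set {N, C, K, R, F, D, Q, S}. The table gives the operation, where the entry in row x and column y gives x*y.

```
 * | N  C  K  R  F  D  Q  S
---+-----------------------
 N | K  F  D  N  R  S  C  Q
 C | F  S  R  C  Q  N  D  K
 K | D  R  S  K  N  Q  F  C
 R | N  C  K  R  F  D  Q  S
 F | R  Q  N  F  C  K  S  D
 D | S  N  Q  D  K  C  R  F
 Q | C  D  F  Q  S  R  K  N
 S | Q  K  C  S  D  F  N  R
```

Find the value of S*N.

Read row S, column N: S*N = Q.

Q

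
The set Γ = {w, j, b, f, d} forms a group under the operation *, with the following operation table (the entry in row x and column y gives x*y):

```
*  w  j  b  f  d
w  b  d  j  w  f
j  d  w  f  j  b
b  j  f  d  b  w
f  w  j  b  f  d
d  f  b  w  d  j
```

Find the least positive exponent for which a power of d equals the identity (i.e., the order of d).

The identity element is f (its row matches the header).
d^1 = d
d^2 = d*d = j
d^3 = j*d = b
d^4 = b*d = w
d^5 = w*d = f
The first power of d equal to the identity is d^5, so ord(d) = 5.

5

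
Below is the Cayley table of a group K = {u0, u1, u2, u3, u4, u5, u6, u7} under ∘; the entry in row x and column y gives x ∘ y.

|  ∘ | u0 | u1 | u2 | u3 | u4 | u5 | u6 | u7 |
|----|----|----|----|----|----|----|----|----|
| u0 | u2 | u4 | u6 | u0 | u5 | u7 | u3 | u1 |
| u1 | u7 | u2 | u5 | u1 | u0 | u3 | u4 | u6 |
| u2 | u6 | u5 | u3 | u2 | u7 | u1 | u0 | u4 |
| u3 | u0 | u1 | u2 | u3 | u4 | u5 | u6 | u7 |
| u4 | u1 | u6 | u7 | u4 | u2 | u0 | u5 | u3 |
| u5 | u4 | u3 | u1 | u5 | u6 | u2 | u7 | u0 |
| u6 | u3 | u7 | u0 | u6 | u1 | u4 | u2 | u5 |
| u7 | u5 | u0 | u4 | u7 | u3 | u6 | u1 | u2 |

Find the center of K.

{u2, u3}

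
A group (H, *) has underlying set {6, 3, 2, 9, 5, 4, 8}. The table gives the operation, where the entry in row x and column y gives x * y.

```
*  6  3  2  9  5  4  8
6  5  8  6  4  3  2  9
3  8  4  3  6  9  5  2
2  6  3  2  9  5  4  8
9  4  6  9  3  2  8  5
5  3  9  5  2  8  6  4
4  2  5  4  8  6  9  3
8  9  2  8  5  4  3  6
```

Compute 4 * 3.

5

Read row 4, column 3: 4 * 3 = 5.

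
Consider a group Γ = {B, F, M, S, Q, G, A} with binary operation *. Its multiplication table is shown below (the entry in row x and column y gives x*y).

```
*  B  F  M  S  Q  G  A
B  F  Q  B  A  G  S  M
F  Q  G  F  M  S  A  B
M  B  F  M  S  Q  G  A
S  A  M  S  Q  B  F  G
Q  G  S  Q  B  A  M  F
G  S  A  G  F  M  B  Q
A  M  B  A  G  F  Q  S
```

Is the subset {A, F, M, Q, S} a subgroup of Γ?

No

S*Q = B, which is not in {A, F, M, Q, S}.
The subset is not closed under *, so it is not a subgroup.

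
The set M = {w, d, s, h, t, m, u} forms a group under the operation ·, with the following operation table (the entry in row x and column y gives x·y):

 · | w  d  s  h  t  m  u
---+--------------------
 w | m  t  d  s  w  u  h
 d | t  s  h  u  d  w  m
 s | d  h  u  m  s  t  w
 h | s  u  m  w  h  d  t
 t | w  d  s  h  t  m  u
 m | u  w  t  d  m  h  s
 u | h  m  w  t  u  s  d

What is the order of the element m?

The identity element is t (its row matches the header).
m^1 = m
m^2 = m·m = h
m^3 = h·m = d
m^4 = d·m = w
m^5 = w·m = u
m^6 = u·m = s
m^7 = s·m = t
The first power of m equal to the identity is m^7, so ord(m) = 7.

7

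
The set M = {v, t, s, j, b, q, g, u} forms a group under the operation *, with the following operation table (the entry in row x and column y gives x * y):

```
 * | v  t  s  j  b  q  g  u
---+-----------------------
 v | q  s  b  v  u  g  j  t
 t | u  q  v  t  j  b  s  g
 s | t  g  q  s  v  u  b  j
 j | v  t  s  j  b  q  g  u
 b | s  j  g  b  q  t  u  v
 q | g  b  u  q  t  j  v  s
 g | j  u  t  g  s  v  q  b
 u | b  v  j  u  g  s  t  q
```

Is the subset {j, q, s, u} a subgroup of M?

Yes

{j, q, s, u} contains the identity j.
Checking products: every product of two elements of {j, q, s, u} (read from the table) lies in {j, q, s, u}, so the set is closed.
In a finite group, a nonempty closed subset is a subgroup. So {j, q, s, u} ≤ M.
(Structurally, M here is isomorphic to the quaternion group Q_8.)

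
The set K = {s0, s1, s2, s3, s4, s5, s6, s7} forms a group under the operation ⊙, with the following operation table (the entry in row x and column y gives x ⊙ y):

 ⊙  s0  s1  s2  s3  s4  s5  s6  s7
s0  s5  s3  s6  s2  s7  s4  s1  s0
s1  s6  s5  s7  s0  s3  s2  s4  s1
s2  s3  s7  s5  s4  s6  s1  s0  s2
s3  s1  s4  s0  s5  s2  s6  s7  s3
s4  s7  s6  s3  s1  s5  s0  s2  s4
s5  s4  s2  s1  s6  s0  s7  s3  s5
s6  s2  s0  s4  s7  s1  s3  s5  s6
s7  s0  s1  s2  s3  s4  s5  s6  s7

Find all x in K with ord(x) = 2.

{s5}

Identity is s7. Compute the order of each non-identity element by repeated multiplication:
  s0: s0 → s5 → s4 → s7  (order 4)
  s1: s1 → s5 → s2 → s7  (order 4)
  s2: s2 → s5 → s1 → s7  (order 4)
  s3: s3 → s5 → s6 → s7  (order 4)
  s4: s4 → s5 → s0 → s7  (order 4)
  s5: s5 → s7  (order 2)
  s6: s6 → s5 → s3 → s7  (order 4)
Elements of order 2: {s5}.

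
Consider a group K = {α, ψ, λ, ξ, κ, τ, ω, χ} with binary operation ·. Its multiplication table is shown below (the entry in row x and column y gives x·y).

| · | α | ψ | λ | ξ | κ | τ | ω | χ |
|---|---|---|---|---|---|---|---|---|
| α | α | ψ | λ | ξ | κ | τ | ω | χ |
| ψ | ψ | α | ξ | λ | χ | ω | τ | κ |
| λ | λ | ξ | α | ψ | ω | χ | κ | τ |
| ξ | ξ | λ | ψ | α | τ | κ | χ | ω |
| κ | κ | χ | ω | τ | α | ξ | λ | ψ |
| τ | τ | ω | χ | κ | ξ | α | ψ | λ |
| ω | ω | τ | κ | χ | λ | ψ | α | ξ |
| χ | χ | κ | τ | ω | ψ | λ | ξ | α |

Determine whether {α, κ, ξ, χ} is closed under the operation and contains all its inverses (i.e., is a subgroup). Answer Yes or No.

ξ·κ = τ, which is not in {α, κ, ξ, χ}.
The subset is not closed under ·, so it is not a subgroup.

No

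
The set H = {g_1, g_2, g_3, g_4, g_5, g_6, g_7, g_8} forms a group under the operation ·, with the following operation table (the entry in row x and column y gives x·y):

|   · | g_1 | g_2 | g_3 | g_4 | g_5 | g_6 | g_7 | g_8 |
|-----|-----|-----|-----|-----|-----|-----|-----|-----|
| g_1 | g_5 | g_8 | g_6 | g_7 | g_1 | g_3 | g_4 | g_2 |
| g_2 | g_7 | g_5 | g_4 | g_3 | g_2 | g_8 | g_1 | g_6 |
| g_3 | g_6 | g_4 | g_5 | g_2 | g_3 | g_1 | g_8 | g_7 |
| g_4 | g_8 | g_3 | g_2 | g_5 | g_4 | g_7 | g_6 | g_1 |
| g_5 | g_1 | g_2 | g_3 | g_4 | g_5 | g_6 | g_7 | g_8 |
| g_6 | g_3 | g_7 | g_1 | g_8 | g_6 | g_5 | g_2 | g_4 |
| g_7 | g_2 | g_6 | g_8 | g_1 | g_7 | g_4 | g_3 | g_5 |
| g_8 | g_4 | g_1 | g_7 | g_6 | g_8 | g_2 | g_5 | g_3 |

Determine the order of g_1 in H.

2

The identity element is g_5 (its row matches the header).
g_1^1 = g_1
g_1^2 = g_1·g_1 = g_5
The first power of g_1 equal to the identity is g_1^2, so ord(g_1) = 2.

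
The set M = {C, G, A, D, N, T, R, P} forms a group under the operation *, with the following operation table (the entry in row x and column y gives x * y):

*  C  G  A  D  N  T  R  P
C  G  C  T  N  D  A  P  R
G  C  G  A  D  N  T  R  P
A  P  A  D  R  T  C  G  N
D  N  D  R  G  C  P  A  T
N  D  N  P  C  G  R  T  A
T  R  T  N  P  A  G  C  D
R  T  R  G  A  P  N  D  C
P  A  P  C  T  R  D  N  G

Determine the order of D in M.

The identity element is G (its row matches the header).
D^1 = D
D^2 = D * D = G
The first power of D equal to the identity is D^2, so ord(D) = 2.

2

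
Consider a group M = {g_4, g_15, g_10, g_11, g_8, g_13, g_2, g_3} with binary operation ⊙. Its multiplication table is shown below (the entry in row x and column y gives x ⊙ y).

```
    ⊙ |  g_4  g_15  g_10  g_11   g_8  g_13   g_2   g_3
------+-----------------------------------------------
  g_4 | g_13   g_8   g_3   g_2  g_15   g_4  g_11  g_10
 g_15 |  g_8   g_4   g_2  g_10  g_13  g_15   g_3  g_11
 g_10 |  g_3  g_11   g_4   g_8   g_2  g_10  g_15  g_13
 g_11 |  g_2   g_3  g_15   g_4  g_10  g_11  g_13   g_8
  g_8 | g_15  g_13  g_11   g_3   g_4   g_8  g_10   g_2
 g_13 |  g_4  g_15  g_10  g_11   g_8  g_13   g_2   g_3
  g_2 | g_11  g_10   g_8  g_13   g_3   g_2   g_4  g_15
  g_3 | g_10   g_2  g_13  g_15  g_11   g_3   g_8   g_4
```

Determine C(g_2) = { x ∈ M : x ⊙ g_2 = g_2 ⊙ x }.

{g_11, g_13, g_2, g_4}

Compare row g_2 with column g_2 entry by entry.
g_11 ⊙ g_2 = g_13 = g_2 ⊙ g_11, so g_11 commutes with g_2.
g_8 ⊙ g_2 = g_10 but g_2 ⊙ g_8 = g_3, so g_8 does not.
Collecting the elements that commute with g_2: C(g_2) = {g_11, g_13, g_2, g_4}.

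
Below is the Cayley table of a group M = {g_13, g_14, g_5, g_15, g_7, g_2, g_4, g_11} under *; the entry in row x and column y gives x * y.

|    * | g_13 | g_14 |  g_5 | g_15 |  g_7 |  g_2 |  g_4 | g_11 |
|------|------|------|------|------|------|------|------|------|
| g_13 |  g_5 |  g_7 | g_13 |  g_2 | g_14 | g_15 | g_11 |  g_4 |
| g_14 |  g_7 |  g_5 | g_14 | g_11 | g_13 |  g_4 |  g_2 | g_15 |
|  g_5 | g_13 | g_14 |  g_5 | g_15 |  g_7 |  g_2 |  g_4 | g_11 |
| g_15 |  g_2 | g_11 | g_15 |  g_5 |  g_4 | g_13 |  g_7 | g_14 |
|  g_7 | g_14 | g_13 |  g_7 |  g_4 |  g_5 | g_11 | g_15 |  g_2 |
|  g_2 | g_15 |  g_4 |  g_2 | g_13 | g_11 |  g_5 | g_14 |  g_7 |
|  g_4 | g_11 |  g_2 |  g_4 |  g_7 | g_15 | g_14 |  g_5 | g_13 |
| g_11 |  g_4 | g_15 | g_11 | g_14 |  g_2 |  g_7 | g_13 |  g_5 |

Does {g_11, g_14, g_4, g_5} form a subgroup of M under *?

No

g_4 * g_11 = g_13, which is not in {g_11, g_14, g_4, g_5}.
The subset is not closed under *, so it is not a subgroup.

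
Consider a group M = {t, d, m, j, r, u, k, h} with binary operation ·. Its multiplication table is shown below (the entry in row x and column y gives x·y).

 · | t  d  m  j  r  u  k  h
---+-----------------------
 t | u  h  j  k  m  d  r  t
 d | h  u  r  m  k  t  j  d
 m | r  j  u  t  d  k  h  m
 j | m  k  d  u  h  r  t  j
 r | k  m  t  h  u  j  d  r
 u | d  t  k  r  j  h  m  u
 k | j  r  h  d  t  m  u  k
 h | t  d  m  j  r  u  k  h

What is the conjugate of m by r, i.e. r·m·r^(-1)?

The identity is h. In row r, the entry h sits in column j, so r^(-1) = j.
r·m = t
t·j = k
(Structurally, M here is isomorphic to the quaternion group Q_8.)

k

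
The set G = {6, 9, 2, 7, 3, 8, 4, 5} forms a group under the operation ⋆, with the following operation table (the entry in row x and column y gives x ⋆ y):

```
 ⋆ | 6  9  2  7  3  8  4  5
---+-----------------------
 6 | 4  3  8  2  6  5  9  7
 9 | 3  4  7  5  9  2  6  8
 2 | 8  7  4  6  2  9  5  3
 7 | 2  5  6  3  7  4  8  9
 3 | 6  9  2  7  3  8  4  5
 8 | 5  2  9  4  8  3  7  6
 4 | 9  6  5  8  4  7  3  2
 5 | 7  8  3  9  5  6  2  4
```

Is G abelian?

Check whether the table is symmetric across its main diagonal.
Every entry (row x, col y) equals the entry (row y, col x), so G is abelian.

Yes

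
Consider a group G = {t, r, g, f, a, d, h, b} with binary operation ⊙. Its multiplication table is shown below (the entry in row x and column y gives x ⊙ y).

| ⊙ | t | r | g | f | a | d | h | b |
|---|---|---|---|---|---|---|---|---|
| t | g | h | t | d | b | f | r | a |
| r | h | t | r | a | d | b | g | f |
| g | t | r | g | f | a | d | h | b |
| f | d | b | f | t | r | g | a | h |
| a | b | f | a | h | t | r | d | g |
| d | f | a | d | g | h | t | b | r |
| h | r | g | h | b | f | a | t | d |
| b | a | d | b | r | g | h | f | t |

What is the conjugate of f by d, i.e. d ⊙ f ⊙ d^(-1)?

The identity is g. In row d, the entry g sits in column f, so d^(-1) = f.
d ⊙ f = g
g ⊙ f = f
(Structurally, G here is isomorphic to the quaternion group Q_8.)

f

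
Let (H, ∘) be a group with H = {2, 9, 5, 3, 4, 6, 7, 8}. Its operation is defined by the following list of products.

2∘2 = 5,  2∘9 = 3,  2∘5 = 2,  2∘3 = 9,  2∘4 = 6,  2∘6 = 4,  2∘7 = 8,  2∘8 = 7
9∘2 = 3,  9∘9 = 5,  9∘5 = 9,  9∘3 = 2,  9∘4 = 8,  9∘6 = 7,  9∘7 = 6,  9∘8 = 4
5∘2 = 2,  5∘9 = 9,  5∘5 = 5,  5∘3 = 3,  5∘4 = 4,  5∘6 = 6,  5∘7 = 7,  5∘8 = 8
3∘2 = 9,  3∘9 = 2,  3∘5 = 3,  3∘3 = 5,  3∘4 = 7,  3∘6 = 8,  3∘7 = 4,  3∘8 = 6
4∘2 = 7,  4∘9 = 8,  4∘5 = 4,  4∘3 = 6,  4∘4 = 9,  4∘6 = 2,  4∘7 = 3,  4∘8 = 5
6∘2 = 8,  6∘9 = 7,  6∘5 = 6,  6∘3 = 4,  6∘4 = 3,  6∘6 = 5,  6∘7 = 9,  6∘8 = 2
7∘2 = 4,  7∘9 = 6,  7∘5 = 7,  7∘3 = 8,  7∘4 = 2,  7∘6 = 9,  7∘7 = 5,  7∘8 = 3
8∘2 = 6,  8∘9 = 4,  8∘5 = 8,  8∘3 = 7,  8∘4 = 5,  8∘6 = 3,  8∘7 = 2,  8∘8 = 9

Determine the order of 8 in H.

The identity element is 5 (its row matches the header).
8^1 = 8
8^2 = 8 ∘ 8 = 9
8^3 = 9 ∘ 8 = 4
8^4 = 4 ∘ 8 = 5
The first power of 8 equal to the identity is 8^4, so ord(8) = 4.

4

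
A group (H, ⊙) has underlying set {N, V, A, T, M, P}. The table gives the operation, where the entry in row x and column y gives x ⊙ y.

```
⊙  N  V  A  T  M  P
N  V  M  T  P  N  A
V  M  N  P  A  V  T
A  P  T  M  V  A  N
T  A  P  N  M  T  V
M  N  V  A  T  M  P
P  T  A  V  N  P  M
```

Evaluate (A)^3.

A^1 = A
A^2 = A ⊙ A = M
A^3 = M ⊙ A = A

A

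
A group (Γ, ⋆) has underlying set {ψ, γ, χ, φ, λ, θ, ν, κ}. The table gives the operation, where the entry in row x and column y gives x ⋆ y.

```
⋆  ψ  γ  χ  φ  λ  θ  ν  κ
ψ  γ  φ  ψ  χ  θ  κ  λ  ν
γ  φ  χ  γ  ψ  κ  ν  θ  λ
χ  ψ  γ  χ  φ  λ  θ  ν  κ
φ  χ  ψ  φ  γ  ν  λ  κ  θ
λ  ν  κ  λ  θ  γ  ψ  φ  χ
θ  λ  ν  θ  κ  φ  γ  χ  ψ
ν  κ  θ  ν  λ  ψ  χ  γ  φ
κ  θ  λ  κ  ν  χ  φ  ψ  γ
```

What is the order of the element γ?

2

The identity element is χ (its row matches the header).
γ^1 = γ
γ^2 = γ ⋆ γ = χ
The first power of γ equal to the identity is γ^2, so ord(γ) = 2.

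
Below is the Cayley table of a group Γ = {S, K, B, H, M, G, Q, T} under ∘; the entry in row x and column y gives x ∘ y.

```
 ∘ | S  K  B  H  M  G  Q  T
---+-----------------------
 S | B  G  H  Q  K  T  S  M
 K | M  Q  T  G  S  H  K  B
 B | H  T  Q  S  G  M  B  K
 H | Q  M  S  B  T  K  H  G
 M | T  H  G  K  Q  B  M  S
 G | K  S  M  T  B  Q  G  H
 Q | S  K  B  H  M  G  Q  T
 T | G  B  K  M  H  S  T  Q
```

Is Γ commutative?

No

H ∘ G = K but G ∘ H = T.
Since H and G do not commute, Γ is not abelian.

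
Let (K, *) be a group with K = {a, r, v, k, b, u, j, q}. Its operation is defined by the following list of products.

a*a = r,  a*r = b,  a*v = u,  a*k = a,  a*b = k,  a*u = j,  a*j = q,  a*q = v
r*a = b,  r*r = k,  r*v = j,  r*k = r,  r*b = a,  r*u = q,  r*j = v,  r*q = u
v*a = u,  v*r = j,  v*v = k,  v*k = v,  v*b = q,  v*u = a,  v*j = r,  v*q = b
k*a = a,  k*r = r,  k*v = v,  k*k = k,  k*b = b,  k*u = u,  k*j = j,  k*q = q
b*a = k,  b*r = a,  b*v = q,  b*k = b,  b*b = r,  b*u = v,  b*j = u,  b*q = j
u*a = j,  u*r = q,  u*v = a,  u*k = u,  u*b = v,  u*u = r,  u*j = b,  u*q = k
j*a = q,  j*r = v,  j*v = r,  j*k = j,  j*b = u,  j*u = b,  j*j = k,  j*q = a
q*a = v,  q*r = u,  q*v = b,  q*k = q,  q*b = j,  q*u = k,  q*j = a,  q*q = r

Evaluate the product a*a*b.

a

a*a = r
r*b = a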